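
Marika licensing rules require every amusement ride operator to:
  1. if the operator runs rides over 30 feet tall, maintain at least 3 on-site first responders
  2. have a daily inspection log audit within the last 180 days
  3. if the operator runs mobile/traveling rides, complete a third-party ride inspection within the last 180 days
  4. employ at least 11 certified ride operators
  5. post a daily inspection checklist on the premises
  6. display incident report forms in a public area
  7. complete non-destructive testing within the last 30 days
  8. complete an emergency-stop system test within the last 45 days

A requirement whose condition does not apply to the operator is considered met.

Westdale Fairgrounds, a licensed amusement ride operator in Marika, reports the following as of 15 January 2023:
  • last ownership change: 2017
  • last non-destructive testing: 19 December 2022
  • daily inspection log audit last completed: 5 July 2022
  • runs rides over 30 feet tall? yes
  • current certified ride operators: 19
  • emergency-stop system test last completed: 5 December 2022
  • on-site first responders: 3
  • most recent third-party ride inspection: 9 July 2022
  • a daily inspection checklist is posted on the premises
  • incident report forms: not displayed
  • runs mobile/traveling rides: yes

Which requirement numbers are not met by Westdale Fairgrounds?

1. condition 'runs rides over 30 feet tall' holds; on-site first responders 3 ≥ 3 → met
2. daily inspection log audit 194 days ago vs limit 180 → not met
3. condition 'runs mobile/traveling rides' holds; third-party ride inspection 190 days ago vs limit 180 → not met
4. certified ride operators 19 ≥ 11 → met
5. daily inspection checklist present → met
6. incident report forms absent → not met
7. non-destructive testing 27 days ago vs limit 30 → met
8. emergency-stop system test 41 days ago vs limit 45 → met
Not met: 2, 3, 6

2, 3, 6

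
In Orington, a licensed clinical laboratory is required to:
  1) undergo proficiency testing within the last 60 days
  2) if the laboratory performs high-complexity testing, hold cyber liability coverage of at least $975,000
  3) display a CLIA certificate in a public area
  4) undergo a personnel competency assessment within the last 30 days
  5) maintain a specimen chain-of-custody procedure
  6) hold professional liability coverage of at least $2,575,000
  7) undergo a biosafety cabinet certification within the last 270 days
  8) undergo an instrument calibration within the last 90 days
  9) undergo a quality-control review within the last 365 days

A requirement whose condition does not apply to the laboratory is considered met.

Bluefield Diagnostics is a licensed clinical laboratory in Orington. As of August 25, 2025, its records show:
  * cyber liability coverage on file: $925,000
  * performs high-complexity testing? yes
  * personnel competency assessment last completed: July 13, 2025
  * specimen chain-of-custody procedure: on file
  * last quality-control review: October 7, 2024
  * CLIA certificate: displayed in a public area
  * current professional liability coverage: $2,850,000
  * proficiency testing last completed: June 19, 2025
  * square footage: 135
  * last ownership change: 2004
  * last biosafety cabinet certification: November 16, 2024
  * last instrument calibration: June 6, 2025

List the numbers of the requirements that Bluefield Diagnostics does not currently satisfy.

1. proficiency testing 67 days ago vs limit 60 → not met
2. condition 'performs high-complexity testing' holds; cyber liability coverage $925,000 < $975,000 → not met
3. CLIA certificate present → met
4. personnel competency assessment 43 days ago vs limit 30 → not met
5. specimen chain-of-custody procedure present → met
6. professional liability coverage $2,850,000 ≥ $2,575,000 → met
7. biosafety cabinet certification 282 days ago vs limit 270 → not met
8. instrument calibration 80 days ago vs limit 90 → met
9. quality-control review 322 days ago vs limit 365 → met
Not met: 1, 2, 4, 7

1, 2, 4, 7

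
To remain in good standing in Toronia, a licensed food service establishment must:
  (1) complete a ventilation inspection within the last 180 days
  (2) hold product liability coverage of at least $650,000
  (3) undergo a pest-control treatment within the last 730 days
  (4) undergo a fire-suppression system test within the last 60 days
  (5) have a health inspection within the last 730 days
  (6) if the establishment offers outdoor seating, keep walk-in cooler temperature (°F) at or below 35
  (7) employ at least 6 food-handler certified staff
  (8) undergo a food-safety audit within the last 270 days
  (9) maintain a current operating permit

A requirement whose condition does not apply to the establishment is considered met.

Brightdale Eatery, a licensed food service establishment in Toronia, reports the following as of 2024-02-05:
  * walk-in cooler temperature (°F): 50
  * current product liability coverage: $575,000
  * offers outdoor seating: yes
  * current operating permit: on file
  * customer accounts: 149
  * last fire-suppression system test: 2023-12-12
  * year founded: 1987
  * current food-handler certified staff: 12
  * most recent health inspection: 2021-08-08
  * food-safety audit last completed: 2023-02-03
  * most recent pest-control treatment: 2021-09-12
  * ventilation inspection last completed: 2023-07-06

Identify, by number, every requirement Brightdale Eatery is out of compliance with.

1, 2, 3, 5, 6, 8

1. ventilation inspection 214 days ago vs limit 180 → not met
2. product liability coverage $575,000 < $650,000 → not met
3. pest-control treatment 876 days ago vs limit 730 → not met
4. fire-suppression system test 55 days ago vs limit 60 → met
5. health inspection 911 days ago vs limit 730 → not met
6. condition 'offers outdoor seating' holds; walk-in cooler temperature (°F) 50 > 35 → not met
7. food-handler certified staff 12 ≥ 6 → met
8. food-safety audit 367 days ago vs limit 270 → not met
9. current operating permit present → met
Not met: 1, 2, 3, 5, 6, 8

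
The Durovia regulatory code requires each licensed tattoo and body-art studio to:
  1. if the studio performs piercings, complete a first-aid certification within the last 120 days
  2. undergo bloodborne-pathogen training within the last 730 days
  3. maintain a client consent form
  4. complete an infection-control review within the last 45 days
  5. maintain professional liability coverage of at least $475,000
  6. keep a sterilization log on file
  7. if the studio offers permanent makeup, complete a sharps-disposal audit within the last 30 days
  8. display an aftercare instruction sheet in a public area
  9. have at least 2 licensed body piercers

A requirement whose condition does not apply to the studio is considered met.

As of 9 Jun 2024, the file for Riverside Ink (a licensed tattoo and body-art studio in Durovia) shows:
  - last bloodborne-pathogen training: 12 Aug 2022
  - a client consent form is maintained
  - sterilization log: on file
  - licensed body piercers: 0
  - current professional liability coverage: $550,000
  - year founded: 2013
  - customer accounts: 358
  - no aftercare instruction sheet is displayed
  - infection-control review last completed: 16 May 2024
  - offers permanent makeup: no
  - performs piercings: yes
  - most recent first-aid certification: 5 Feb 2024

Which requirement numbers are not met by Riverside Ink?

1, 8, 9

1. condition 'performs piercings' holds; first-aid certification 125 days ago vs limit 120 → not met
2. bloodborne-pathogen training 667 days ago vs limit 730 → met
3. client consent form present → met
4. infection-control review 24 days ago vs limit 45 → met
5. professional liability coverage $550,000 ≥ $475,000 → met
6. sterilization log present → met
7. condition 'offers permanent makeup' does not hold → requirement n/a → met
8. aftercare instruction sheet absent → not met
9. licensed body piercers 0 < 2 → not met
Not met: 1, 8, 9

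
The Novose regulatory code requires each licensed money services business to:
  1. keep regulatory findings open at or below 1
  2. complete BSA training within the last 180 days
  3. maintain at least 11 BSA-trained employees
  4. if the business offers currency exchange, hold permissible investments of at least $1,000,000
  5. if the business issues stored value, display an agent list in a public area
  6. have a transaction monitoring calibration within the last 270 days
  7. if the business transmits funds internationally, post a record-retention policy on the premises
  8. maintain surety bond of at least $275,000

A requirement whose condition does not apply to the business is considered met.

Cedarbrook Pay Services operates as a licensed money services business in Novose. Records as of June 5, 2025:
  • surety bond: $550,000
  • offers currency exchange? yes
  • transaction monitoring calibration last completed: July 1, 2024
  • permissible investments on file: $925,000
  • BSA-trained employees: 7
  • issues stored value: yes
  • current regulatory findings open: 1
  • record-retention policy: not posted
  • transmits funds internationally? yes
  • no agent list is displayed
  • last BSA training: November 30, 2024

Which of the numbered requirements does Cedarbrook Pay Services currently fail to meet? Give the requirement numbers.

1. regulatory findings open 1 ≤ 1 → met
2. BSA training 187 days ago vs limit 180 → not met
3. BSA-trained employees 7 < 11 → not met
4. condition 'offers currency exchange' holds; permissible investments $925,000 < $1,000,000 → not met
5. condition 'issues stored value' holds; agent list absent → not met
6. transaction monitoring calibration 339 days ago vs limit 270 → not met
7. condition 'transmits funds internationally' holds; record-retention policy absent → not met
8. surety bond $550,000 ≥ $275,000 → met
Not met: 2, 3, 4, 5, 6, 7

2, 3, 4, 5, 6, 7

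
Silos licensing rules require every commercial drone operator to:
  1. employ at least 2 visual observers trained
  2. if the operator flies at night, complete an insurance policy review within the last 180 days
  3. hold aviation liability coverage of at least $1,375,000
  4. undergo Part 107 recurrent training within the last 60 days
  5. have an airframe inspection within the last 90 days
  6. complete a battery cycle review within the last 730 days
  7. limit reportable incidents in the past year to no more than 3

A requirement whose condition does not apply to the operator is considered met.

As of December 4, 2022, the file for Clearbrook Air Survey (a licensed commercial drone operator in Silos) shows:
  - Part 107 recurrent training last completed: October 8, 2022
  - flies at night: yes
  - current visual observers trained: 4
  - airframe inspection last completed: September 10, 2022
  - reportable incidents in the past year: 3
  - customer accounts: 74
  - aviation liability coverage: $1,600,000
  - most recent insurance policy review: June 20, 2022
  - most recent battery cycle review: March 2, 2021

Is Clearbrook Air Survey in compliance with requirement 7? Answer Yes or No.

7. reportable incidents in the past year 3 ≤ 3 → met

Yes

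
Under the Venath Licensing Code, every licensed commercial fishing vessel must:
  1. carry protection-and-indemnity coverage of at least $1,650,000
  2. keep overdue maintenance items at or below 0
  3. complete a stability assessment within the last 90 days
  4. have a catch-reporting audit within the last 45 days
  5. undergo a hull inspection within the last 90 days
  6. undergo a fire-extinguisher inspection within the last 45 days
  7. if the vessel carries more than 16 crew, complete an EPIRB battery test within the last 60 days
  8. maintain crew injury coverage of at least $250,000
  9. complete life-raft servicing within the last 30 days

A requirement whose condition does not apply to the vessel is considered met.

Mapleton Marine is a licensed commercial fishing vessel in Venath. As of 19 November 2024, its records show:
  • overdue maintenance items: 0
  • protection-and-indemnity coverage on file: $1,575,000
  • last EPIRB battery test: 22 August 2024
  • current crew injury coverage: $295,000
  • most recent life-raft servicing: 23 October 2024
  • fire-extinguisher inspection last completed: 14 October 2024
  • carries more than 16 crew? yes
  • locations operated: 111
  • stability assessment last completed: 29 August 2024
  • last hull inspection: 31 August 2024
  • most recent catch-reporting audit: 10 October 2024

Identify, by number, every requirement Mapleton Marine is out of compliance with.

1, 7

1. protection-and-indemnity coverage $1,575,000 < $1,650,000 → not met
2. overdue maintenance items 0 ≤ 0 → met
3. stability assessment 82 days ago vs limit 90 → met
4. catch-reporting audit 40 days ago vs limit 45 → met
5. hull inspection 80 days ago vs limit 90 → met
6. fire-extinguisher inspection 36 days ago vs limit 45 → met
7. condition 'carries more than 16 crew' holds; EPIRB battery test 89 days ago vs limit 60 → not met
8. crew injury coverage $295,000 ≥ $250,000 → met
9. life-raft servicing 27 days ago vs limit 30 → met
Not met: 1, 7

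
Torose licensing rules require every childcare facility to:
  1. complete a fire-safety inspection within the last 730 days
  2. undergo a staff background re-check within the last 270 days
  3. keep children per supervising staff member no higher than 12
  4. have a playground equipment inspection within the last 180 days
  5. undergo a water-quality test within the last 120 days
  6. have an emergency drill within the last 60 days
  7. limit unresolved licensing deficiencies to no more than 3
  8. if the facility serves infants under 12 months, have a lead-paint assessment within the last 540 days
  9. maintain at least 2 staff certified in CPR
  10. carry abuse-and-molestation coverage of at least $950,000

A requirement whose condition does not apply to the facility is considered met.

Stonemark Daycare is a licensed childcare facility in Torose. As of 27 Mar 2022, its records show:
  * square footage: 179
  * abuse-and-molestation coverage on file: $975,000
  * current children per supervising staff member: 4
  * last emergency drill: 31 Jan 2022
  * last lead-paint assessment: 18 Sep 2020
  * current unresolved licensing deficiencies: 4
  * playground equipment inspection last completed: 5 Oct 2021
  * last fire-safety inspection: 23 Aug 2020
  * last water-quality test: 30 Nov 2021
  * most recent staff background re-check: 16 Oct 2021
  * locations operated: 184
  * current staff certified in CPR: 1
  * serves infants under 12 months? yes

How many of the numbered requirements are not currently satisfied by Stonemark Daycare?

1. fire-safety inspection 581 days ago vs limit 730 → met
2. staff background re-check 162 days ago vs limit 270 → met
3. children per supervising staff member 4 ≤ 12 → met
4. playground equipment inspection 173 days ago vs limit 180 → met
5. water-quality test 117 days ago vs limit 120 → met
6. emergency drill 55 days ago vs limit 60 → met
7. unresolved licensing deficiencies 4 > 3 → not met
8. condition 'serves infants under 12 months' holds; lead-paint assessment 555 days ago vs limit 540 → not met
9. staff certified in CPR 1 < 2 → not met
10. abuse-and-molestation coverage $975,000 ≥ $950,000 → met
Not met: 3 of 10

3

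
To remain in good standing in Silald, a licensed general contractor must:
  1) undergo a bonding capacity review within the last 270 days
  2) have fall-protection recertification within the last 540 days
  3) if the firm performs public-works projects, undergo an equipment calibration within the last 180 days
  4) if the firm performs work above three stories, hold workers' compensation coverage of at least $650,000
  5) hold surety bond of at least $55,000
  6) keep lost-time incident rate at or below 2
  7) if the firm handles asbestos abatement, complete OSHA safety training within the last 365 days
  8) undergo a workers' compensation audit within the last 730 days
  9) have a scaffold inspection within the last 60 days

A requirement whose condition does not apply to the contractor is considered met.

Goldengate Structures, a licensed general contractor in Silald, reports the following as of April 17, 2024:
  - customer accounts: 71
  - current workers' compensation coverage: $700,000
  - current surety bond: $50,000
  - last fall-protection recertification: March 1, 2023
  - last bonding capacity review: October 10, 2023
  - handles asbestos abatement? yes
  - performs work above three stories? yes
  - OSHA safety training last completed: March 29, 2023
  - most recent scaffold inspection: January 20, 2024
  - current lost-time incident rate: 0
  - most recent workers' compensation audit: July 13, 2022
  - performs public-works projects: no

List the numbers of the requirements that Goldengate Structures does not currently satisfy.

1. bonding capacity review 190 days ago vs limit 270 → met
2. fall-protection recertification 413 days ago vs limit 540 → met
3. condition 'performs public-works projects' does not hold → requirement n/a → met
4. condition 'performs work above three stories' holds; workers' compensation coverage $700,000 ≥ $650,000 → met
5. surety bond $50,000 < $55,000 → not met
6. lost-time incident rate 0 ≤ 2 → met
7. condition 'handles asbestos abatement' holds; OSHA safety training 385 days ago vs limit 365 → not met
8. workers' compensation audit 644 days ago vs limit 730 → met
9. scaffold inspection 88 days ago vs limit 60 → not met
Not met: 5, 7, 9

5, 7, 9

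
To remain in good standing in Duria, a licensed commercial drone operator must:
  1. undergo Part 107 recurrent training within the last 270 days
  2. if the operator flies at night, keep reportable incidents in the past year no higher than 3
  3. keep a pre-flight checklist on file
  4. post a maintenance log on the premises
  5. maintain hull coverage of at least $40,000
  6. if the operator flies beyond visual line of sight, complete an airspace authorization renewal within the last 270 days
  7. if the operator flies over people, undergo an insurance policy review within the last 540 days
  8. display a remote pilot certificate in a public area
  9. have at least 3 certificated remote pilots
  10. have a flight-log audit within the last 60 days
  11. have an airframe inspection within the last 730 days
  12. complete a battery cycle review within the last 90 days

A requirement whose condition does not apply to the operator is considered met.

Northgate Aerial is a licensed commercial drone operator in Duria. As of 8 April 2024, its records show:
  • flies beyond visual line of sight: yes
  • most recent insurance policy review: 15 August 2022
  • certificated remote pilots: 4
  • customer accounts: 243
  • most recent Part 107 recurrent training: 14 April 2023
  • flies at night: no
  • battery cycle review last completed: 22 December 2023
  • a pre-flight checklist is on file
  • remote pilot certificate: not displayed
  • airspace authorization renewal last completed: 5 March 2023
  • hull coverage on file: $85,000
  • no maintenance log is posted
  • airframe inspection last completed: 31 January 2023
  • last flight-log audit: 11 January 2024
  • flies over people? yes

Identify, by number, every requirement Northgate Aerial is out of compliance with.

1. Part 107 recurrent training 360 days ago vs limit 270 → not met
2. condition 'flies at night' does not hold → requirement n/a → met
3. pre-flight checklist present → met
4. maintenance log absent → not met
5. hull coverage $85,000 ≥ $40,000 → met
6. condition 'flies beyond visual line of sight' holds; airspace authorization renewal 400 days ago vs limit 270 → not met
7. condition 'flies over people' holds; insurance policy review 602 days ago vs limit 540 → not met
8. remote pilot certificate absent → not met
9. certificated remote pilots 4 ≥ 3 → met
10. flight-log audit 88 days ago vs limit 60 → not met
11. airframe inspection 433 days ago vs limit 730 → met
12. battery cycle review 108 days ago vs limit 90 → not met
Not met: 1, 4, 6, 7, 8, 10, 12

1, 4, 6, 7, 8, 10, 12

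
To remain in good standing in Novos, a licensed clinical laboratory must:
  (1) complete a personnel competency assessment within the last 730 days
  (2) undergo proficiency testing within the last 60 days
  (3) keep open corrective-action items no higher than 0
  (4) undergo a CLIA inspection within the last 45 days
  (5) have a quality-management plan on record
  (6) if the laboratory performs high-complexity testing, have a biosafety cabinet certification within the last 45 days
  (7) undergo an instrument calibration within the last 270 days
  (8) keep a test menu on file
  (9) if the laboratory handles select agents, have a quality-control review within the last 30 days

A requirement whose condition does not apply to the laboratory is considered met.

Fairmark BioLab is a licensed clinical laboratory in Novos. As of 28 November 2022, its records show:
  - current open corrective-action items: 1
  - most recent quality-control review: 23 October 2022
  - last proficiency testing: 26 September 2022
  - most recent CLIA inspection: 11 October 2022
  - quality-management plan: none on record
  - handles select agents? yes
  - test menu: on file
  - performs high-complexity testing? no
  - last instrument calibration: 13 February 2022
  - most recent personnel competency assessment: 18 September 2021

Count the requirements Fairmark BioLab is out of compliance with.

1. personnel competency assessment 436 days ago vs limit 730 → met
2. proficiency testing 63 days ago vs limit 60 → not met
3. open corrective-action items 1 > 0 → not met
4. CLIA inspection 48 days ago vs limit 45 → not met
5. quality-management plan absent → not met
6. condition 'performs high-complexity testing' does not hold → requirement n/a → met
7. instrument calibration 288 days ago vs limit 270 → not met
8. test menu present → met
9. condition 'handles select agents' holds; quality-control review 36 days ago vs limit 30 → not met
Not met: 6 of 9

6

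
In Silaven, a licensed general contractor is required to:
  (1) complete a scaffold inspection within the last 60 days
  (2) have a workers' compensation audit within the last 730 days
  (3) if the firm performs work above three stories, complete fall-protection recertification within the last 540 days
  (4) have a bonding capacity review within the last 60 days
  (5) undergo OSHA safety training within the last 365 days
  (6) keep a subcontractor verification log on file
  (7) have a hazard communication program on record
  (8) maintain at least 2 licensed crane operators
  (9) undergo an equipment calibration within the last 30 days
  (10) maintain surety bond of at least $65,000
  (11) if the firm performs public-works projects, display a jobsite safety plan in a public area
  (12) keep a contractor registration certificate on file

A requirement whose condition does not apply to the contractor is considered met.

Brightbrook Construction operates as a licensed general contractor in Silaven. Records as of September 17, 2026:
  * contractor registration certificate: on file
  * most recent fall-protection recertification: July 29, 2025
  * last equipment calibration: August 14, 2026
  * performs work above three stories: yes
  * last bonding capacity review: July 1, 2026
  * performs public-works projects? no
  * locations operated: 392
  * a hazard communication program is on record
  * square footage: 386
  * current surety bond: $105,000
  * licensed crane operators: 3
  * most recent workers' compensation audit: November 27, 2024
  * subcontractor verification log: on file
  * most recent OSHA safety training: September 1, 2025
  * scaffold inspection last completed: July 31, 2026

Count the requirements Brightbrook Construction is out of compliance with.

3

1. scaffold inspection 48 days ago vs limit 60 → met
2. workers' compensation audit 659 days ago vs limit 730 → met
3. condition 'performs work above three stories' holds; fall-protection recertification 415 days ago vs limit 540 → met
4. bonding capacity review 78 days ago vs limit 60 → not met
5. OSHA safety training 381 days ago vs limit 365 → not met
6. subcontractor verification log present → met
7. hazard communication program present → met
8. licensed crane operators 3 ≥ 2 → met
9. equipment calibration 34 days ago vs limit 30 → not met
10. surety bond $105,000 ≥ $65,000 → met
11. condition 'performs public-works projects' does not hold → requirement n/a → met
12. contractor registration certificate present → met
Not met: 3 of 12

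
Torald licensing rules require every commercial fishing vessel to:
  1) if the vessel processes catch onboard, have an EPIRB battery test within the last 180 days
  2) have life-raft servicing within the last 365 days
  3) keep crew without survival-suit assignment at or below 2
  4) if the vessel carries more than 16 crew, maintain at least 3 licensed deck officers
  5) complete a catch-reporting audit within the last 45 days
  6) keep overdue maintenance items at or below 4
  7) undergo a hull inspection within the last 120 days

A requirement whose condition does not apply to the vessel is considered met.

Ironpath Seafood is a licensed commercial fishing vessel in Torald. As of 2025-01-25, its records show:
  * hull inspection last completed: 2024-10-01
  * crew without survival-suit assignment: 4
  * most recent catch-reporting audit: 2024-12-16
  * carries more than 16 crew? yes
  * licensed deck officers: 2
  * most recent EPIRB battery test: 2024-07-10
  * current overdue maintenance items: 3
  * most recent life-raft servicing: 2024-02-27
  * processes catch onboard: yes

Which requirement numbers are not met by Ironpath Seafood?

1, 3, 4

1. condition 'processes catch onboard' holds; EPIRB battery test 199 days ago vs limit 180 → not met
2. life-raft servicing 333 days ago vs limit 365 → met
3. crew without survival-suit assignment 4 > 2 → not met
4. condition 'carries more than 16 crew' holds; licensed deck officers 2 < 3 → not met
5. catch-reporting audit 40 days ago vs limit 45 → met
6. overdue maintenance items 3 ≤ 4 → met
7. hull inspection 116 days ago vs limit 120 → met
Not met: 1, 3, 4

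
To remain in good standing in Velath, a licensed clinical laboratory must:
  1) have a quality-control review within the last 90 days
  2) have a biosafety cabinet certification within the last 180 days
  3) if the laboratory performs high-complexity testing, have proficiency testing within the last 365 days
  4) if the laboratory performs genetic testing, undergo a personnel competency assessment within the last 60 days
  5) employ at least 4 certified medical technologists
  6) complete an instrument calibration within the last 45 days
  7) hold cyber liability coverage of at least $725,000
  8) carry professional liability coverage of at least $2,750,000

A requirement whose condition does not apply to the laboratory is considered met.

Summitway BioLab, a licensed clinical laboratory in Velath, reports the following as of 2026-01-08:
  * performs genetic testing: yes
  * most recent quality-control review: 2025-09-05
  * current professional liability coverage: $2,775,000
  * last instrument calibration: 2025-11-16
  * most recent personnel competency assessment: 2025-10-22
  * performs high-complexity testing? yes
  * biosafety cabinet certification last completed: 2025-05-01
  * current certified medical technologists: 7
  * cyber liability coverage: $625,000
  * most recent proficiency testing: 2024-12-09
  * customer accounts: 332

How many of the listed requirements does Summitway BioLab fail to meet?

6

1. quality-control review 125 days ago vs limit 90 → not met
2. biosafety cabinet certification 252 days ago vs limit 180 → not met
3. condition 'performs high-complexity testing' holds; proficiency testing 395 days ago vs limit 365 → not met
4. condition 'performs genetic testing' holds; personnel competency assessment 78 days ago vs limit 60 → not met
5. certified medical technologists 7 ≥ 4 → met
6. instrument calibration 53 days ago vs limit 45 → not met
7. cyber liability coverage $625,000 < $725,000 → not met
8. professional liability coverage $2,775,000 ≥ $2,750,000 → met
Not met: 6 of 8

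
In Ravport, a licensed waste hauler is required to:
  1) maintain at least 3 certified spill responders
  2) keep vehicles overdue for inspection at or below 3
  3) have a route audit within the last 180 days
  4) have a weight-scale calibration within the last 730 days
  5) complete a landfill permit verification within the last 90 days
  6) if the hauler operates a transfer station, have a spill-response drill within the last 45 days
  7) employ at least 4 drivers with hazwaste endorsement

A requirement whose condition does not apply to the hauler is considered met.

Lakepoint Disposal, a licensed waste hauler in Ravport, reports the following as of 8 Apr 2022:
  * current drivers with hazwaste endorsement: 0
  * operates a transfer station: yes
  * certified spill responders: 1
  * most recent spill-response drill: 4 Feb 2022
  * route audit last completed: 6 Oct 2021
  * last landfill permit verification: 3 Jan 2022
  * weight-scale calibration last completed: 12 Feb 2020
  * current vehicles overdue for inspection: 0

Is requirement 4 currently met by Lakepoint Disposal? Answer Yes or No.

No

4. weight-scale calibration 786 days ago vs limit 730 → not met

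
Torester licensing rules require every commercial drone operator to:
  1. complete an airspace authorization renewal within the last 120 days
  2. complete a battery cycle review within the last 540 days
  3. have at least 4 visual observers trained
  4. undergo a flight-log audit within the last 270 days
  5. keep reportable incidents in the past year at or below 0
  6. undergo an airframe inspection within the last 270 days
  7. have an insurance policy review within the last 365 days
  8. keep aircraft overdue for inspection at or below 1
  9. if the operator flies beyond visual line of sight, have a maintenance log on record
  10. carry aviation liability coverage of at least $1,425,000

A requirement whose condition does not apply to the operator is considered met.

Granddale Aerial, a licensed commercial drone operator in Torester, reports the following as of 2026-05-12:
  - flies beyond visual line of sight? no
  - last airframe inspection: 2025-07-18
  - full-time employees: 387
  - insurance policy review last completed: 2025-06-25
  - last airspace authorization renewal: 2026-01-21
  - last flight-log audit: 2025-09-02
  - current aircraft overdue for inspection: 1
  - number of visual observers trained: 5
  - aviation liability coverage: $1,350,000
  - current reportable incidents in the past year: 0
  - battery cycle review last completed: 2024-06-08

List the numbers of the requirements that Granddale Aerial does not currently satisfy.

1. airspace authorization renewal 111 days ago vs limit 120 → met
2. battery cycle review 703 days ago vs limit 540 → not met
3. visual observers trained 5 ≥ 4 → met
4. flight-log audit 252 days ago vs limit 270 → met
5. reportable incidents in the past year 0 ≤ 0 → met
6. airframe inspection 298 days ago vs limit 270 → not met
7. insurance policy review 321 days ago vs limit 365 → met
8. aircraft overdue for inspection 1 ≤ 1 → met
9. condition 'flies beyond visual line of sight' does not hold → requirement n/a → met
10. aviation liability coverage $1,350,000 < $1,425,000 → not met
Not met: 2, 6, 10

2, 6, 10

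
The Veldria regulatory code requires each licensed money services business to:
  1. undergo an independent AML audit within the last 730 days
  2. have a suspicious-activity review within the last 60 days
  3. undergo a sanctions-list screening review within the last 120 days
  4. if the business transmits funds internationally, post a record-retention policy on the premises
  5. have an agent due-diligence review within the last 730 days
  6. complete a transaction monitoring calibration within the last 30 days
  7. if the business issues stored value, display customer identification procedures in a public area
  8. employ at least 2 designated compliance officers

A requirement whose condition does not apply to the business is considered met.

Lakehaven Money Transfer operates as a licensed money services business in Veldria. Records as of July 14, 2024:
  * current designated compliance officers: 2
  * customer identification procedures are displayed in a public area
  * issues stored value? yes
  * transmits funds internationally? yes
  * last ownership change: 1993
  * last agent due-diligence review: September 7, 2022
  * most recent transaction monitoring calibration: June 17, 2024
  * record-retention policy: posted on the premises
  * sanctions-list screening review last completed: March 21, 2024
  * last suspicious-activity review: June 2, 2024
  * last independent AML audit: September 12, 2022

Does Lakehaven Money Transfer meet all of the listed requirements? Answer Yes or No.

Yes

1. independent AML audit 671 days ago vs limit 730 → met
2. suspicious-activity review 42 days ago vs limit 60 → met
3. sanctions-list screening review 115 days ago vs limit 120 → met
4. condition 'transmits funds internationally' holds; record-retention policy present → met
5. agent due-diligence review 676 days ago vs limit 730 → met
6. transaction monitoring calibration 27 days ago vs limit 30 → met
7. condition 'issues stored value' holds; customer identification procedures present → met
8. designated compliance officers 2 ≥ 2 → met
All met.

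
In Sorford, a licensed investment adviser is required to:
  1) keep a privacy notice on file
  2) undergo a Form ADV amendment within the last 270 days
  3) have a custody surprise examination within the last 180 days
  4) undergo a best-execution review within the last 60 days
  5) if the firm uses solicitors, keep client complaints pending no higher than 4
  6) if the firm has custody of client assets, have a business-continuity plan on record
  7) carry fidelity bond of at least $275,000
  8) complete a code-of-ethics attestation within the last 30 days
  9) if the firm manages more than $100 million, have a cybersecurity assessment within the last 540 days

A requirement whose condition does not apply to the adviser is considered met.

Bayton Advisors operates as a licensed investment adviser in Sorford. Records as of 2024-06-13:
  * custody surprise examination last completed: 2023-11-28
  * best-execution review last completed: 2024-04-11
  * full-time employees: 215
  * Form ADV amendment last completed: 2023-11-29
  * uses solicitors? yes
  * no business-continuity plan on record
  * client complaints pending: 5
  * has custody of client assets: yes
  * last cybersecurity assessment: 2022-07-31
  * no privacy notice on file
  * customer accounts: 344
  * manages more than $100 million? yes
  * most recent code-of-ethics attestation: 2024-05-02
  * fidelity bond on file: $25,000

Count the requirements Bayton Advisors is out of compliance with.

1. privacy notice absent → not met
2. Form ADV amendment 197 days ago vs limit 270 → met
3. custody surprise examination 198 days ago vs limit 180 → not met
4. best-execution review 63 days ago vs limit 60 → not met
5. condition 'uses solicitors' holds; client complaints pending 5 > 4 → not met
6. condition 'has custody of client assets' holds; business-continuity plan absent → not met
7. fidelity bond $25,000 < $275,000 → not met
8. code-of-ethics attestation 42 days ago vs limit 30 → not met
9. condition 'manages more than $100 million' holds; cybersecurity assessment 683 days ago vs limit 540 → not met
Not met: 8 of 9

8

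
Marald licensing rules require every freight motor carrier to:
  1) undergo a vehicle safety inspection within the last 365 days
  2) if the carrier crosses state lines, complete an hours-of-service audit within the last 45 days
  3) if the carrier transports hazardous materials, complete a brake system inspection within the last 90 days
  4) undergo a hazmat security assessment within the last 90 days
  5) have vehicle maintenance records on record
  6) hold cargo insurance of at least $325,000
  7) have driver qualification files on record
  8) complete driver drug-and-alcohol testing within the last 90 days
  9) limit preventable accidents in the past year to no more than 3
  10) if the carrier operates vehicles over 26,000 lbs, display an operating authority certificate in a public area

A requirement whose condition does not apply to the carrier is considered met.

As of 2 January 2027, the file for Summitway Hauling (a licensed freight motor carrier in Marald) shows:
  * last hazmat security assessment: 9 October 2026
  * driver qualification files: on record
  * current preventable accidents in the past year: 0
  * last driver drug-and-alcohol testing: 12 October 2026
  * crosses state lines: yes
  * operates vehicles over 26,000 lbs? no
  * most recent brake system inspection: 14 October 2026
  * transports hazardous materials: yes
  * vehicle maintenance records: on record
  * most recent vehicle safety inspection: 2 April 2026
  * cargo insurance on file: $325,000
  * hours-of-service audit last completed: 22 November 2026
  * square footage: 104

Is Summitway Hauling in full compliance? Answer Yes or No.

Yes

1. vehicle safety inspection 275 days ago vs limit 365 → met
2. condition 'crosses state lines' holds; hours-of-service audit 41 days ago vs limit 45 → met
3. condition 'transports hazardous materials' holds; brake system inspection 80 days ago vs limit 90 → met
4. hazmat security assessment 85 days ago vs limit 90 → met
5. vehicle maintenance records present → met
6. cargo insurance $325,000 ≥ $325,000 → met
7. driver qualification files present → met
8. driver drug-and-alcohol testing 82 days ago vs limit 90 → met
9. preventable accidents in the past year 0 ≤ 3 → met
10. condition 'operates vehicles over 26,000 lbs' does not hold → requirement n/a → met
All met.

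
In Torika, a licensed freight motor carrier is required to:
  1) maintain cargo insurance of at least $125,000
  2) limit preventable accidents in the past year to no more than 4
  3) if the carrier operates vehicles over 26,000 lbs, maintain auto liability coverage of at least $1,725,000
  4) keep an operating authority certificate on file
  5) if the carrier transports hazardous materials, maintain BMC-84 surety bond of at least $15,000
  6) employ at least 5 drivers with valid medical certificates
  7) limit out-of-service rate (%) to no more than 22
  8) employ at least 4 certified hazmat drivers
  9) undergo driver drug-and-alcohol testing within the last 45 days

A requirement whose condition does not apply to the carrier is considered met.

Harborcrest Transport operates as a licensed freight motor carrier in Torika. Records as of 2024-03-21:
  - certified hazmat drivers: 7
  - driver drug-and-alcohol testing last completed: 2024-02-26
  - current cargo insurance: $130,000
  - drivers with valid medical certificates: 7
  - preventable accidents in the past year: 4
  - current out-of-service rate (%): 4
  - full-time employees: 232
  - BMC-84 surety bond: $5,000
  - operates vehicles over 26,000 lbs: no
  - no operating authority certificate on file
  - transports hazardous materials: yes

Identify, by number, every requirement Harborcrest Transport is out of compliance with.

1. cargo insurance $130,000 ≥ $125,000 → met
2. preventable accidents in the past year 4 ≤ 4 → met
3. condition 'operates vehicles over 26,000 lbs' does not hold → requirement n/a → met
4. operating authority certificate absent → not met
5. condition 'transports hazardous materials' holds; BMC-84 surety bond $5,000 < $15,000 → not met
6. drivers with valid medical certificates 7 ≥ 5 → met
7. out-of-service rate (%) 4 ≤ 22 → met
8. certified hazmat drivers 7 ≥ 4 → met
9. driver drug-and-alcohol testing 24 days ago vs limit 45 → met
Not met: 4, 5

4, 5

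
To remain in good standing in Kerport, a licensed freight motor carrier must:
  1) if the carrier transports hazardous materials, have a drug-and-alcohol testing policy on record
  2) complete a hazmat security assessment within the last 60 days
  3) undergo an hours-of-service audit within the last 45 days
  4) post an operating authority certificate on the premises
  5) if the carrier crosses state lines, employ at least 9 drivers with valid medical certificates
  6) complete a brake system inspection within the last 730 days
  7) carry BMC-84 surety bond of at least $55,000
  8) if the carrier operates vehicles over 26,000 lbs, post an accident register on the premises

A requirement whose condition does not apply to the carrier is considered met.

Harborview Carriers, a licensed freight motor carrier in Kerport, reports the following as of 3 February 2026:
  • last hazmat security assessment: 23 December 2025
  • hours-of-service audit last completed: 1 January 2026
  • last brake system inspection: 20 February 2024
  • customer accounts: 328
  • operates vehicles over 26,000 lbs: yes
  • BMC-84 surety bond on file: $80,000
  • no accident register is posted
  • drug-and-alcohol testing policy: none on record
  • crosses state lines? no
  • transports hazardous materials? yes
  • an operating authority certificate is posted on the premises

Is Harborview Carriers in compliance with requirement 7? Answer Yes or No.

Yes

7. BMC-84 surety bond $80,000 ≥ $55,000 → met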